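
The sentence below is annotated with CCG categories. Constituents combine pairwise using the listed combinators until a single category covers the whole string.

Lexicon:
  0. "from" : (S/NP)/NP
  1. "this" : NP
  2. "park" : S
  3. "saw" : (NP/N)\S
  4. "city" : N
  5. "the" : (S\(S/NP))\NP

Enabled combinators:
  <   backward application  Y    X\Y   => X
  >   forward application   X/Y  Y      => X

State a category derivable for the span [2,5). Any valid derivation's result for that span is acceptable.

[0,6] S   <
  [0,2] S/NP   >
    [0,1] "from" : (S/NP)/NP
    [1,2] "this" : NP
  [2,6] S\(S/NP)   <
    [2,5] NP   >
      [2,4] NP/N   <
        [2,3] "park" : S
        [3,4] "saw" : (NP/N)\S
      [4,5] "city" : N
    [5,6] "the" : (S\(S/NP))\NP

NP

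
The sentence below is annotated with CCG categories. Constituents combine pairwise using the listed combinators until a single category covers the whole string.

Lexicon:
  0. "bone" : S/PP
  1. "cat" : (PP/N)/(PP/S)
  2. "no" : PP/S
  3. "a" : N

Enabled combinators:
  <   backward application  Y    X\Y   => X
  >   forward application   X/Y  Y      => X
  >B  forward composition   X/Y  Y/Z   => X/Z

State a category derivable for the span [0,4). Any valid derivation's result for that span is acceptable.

[0,4] S   >
  [0,1] "bone" : S/PP
  [1,4] PP   >
    [1,3] PP/N   >
      [1,2] "cat" : (PP/N)/(PP/S)
      [2,3] "no" : PP/S
    [3,4] "a" : N

S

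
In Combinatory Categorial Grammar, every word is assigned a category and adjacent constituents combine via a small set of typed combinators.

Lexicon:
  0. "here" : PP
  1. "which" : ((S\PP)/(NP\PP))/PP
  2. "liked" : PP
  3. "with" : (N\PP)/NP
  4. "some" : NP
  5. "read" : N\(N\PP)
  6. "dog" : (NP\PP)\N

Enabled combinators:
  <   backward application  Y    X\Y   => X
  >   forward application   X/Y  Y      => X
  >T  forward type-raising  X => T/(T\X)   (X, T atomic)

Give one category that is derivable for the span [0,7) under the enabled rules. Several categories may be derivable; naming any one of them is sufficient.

[0,7] S   >
  [0,1] S/(S\PP)   >T
    [0,1] "here" : PP
  [1,7] S\PP   >
    [1,3] (S\PP)/(NP\PP)   >
      [1,2] "which" : ((S\PP)/(NP\PP))/PP
      [2,3] "liked" : PP
    [3,7] NP\PP   <
      [3,6] N   <
        [3,5] N\PP   >
          [3,4] "with" : (N\PP)/NP
          [4,5] "some" : NP
        [5,6] "read" : N\(N\PP)
      [6,7] "dog" : (NP\PP)\N

S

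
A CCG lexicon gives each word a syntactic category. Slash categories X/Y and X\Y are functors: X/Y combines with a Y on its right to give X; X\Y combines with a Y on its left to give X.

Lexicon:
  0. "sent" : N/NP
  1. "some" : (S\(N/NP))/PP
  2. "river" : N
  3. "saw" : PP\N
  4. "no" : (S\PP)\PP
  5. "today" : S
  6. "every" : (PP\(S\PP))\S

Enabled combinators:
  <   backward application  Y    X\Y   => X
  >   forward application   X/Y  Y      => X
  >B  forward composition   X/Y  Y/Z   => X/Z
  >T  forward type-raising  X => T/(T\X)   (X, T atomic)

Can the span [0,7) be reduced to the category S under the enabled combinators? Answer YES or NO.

YES

[0,7] S   <
  [0,1] "sent" : N/NP
  [1,7] S\(N/NP)   >
    [1,2] "some" : (S\(N/NP))/PP
    [2,7] PP   <
      [2,5] S\PP   <
        [2,4] PP   <
          [2,3] "river" : N
          [3,4] "saw" : PP\N
        [4,5] "no" : (S\PP)\PP
      [5,7] PP\(S\PP)   <
        [5,6] "today" : S
        [6,7] "every" : (PP\(S\PP))\S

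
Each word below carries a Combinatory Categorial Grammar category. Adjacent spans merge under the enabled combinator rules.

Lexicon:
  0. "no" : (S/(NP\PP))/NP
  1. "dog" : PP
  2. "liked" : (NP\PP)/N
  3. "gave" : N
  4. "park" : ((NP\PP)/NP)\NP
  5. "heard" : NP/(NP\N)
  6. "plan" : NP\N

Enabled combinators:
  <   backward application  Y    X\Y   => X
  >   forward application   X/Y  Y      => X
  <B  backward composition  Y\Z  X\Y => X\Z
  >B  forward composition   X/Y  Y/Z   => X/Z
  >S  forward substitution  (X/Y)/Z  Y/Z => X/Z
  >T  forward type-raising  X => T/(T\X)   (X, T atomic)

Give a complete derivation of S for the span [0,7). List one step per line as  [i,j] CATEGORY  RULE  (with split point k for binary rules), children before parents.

[0,1] (S/(NP\PP))/NP  lex  "no"
[1,2] PP  lex  "dog"
[2,3] (NP\PP)/N  lex  "liked"
[3,4] N  lex  "gave"
[2,4] NP\PP  >  k=3
[1,4] NP  <  k=2
[4,5] ((NP\PP)/NP)\NP  lex  "park"
[1,5] (NP\PP)/NP  <  k=4
[0,5] S/NP  >S  k=1
[5,6] NP/(NP\N)  lex  "heard"
[6,7] NP\N  lex  "plan"
[5,7] NP  >  k=6
[0,7] S  >  k=5

[0,7] S   >
  [0,5] S/NP   >S
    [0,1] "no" : (S/(NP\PP))/NP
    [1,5] (NP\PP)/NP   <
      [1,4] NP   <
        [1,2] "dog" : PP
        [2,4] NP\PP   >
          [2,3] "liked" : (NP\PP)/N
          [3,4] "gave" : N
      [4,5] "park" : ((NP\PP)/NP)\NP
  [5,7] NP   >
    [5,6] "heard" : NP/(NP\N)
    [6,7] "plan" : NP\N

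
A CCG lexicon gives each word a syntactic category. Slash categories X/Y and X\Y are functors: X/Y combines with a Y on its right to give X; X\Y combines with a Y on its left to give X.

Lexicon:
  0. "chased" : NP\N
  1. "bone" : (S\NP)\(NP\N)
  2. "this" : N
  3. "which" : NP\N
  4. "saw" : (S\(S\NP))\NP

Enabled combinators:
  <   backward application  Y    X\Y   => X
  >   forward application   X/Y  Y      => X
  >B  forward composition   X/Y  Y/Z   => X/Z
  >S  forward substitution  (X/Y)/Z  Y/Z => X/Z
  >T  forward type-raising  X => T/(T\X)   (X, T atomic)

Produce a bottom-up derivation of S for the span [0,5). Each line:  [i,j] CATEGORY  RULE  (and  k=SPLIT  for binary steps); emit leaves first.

[0,1] NP\N  lex  "chased"
[1,2] (S\NP)\(NP\N)  lex  "bone"
[0,2] S\NP  <  k=1
[2,3] N  lex  "this"
[2,3] NP/(NP\N)  >T
[3,4] NP\N  lex  "which"
[2,4] NP  >  k=3
[4,5] (S\(S\NP))\NP  lex  "saw"
[2,5] S\(S\NP)  <  k=4
[0,5] S  <  k=2

[0,5] S   <
  [0,2] S\NP   <
    [0,1] "chased" : NP\N
    [1,2] "bone" : (S\NP)\(NP\N)
  [2,5] S\(S\NP)   <
    [2,4] NP   >
      [2,3] NP/(NP\N)   >T
        [2,3] "this" : N
      [3,4] "which" : NP\N
    [4,5] "saw" : (S\(S\NP))\NP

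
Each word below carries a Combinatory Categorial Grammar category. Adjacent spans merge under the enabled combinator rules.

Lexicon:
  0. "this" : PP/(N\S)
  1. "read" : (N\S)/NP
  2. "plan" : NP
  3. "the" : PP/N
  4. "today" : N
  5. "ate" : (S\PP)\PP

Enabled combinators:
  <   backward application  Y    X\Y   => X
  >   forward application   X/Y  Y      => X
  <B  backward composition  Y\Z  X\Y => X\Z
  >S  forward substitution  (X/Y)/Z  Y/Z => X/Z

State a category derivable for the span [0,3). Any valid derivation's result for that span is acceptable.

[0,6] S   <
  [0,3] PP   >
    [0,1] "this" : PP/(N\S)
    [1,3] N\S   >
      [1,2] "read" : (N\S)/NP
      [2,3] "plan" : NP
  [3,6] S\PP   <
    [3,5] PP   >
      [3,4] "the" : PP/N
      [4,5] "today" : N
    [5,6] "ate" : (S\PP)\PP

PP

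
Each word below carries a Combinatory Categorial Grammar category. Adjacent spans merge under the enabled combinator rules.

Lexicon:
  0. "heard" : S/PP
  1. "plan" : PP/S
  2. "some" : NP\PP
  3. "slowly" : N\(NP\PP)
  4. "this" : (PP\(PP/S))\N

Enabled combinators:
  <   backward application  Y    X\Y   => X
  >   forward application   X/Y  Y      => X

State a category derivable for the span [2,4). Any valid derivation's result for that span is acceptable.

[0,5] S   >
  [0,1] "heard" : S/PP
  [1,5] PP   <
    [1,2] "plan" : PP/S
    [2,5] PP\(PP/S)   <
      [2,4] N   <
        [2,3] "some" : NP\PP
        [3,4] "slowly" : N\(NP\PP)
      [4,5] "this" : (PP\(PP/S))\N

N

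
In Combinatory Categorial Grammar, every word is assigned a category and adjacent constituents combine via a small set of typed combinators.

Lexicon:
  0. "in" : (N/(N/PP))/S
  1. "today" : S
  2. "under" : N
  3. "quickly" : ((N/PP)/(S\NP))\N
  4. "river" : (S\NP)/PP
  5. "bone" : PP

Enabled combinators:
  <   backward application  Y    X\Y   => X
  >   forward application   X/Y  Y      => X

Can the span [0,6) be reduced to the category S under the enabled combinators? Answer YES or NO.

(N/(N/PP))/S S N ((N/PP)/(S\NP))\N (S\NP)/PP PP
CKY chart[0,6] = {N}; S ∉ chart

NO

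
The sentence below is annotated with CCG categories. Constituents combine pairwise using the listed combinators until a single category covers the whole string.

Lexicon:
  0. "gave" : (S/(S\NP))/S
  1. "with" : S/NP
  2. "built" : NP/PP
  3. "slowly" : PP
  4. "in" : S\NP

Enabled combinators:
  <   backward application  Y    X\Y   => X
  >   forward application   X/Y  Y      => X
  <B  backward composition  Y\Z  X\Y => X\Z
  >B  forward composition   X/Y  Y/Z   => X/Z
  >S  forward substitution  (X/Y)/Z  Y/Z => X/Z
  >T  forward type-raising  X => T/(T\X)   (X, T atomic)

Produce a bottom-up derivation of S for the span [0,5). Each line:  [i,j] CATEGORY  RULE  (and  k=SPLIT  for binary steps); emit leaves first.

[0,5] S   >
  [0,4] S/(S\NP)   >
    [0,1] "gave" : (S/(S\NP))/S
    [1,4] S   >
      [1,3] S/PP   >B
        [1,2] "with" : S/NP
        [2,3] "built" : NP/PP
      [3,4] "slowly" : PP
  [4,5] "in" : S\NP

[0,1] (S/(S\NP))/S  lex  "gave"
[1,2] S/NP  lex  "with"
[2,3] NP/PP  lex  "built"
[1,3] S/PP  >B  k=2
[3,4] PP  lex  "slowly"
[1,4] S  >  k=3
[0,4] S/(S\NP)  >  k=1
[4,5] S\NP  lex  "in"
[0,5] S  >  k=4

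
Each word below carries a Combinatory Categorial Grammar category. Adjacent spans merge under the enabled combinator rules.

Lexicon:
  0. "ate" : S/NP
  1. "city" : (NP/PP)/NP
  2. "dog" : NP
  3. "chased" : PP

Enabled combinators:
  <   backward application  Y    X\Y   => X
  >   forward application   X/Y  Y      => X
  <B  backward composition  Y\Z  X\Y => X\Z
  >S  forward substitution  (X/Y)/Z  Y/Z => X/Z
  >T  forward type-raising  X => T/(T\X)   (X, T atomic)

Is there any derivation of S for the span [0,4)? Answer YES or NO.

YES

[0,4] S   >
  [0,1] "ate" : S/NP
  [1,4] NP   >
    [1,3] NP/PP   >
      [1,2] "city" : (NP/PP)/NP
      [2,3] "dog" : NP
    [3,4] "chased" : PP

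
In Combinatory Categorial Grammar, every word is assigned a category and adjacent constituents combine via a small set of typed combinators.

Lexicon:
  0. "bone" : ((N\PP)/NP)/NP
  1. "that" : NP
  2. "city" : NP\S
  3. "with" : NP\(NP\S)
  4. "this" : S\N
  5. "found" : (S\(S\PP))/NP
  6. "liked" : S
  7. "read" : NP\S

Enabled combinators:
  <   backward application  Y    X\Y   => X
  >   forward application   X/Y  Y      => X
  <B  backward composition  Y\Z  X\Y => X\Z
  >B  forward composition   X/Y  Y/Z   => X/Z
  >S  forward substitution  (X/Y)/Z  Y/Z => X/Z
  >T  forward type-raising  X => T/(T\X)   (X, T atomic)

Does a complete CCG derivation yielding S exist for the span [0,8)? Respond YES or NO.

[0,8] S   <
  [0,5] S\PP   <B
    [0,4] N\PP   >
      [0,2] (N\PP)/NP   >
        [0,1] "bone" : ((N\PP)/NP)/NP
        [1,2] "that" : NP
      [2,4] NP   <
        [2,3] "city" : NP\S
        [3,4] "with" : NP\(NP\S)
    [4,5] "this" : S\N
  [5,8] S\(S\PP)   >
    [5,6] "found" : (S\(S\PP))/NP
    [6,8] NP   <
      [6,7] "liked" : S
      [7,8] "read" : NP\S

YES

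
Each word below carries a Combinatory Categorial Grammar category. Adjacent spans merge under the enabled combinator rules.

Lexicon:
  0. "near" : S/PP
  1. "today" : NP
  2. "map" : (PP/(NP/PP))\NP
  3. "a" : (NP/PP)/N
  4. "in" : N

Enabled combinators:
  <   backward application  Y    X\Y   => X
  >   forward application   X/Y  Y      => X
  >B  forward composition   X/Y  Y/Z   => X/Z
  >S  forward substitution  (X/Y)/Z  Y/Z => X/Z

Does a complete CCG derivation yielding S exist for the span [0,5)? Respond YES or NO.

[0,5] S   >
  [0,1] "near" : S/PP
  [1,5] PP   >
    [1,3] PP/(NP/PP)   <
      [1,2] "today" : NP
      [2,3] "map" : (PP/(NP/PP))\NP
    [3,5] NP/PP   >
      [3,4] "a" : (NP/PP)/N
      [4,5] "in" : N

YES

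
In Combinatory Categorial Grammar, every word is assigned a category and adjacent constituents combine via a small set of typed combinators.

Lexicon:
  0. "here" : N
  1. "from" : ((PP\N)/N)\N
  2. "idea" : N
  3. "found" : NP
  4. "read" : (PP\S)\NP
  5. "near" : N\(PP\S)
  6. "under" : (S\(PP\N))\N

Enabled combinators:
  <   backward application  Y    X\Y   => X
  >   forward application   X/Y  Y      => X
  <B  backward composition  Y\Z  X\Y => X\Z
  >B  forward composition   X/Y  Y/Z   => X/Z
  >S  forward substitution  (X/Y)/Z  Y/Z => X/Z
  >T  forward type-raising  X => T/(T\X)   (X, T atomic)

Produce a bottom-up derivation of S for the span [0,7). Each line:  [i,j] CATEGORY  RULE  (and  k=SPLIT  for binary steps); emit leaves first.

[0,1] N  lex  "here"
[1,2] ((PP\N)/N)\N  lex  "from"
[0,2] (PP\N)/N  <  k=1
[2,3] N  lex  "idea"
[0,3] PP\N  >  k=2
[3,4] NP  lex  "found"
[3,4] N/(N\NP)  >T
[4,5] (PP\S)\NP  lex  "read"
[5,6] N\(PP\S)  lex  "near"
[4,6] N\NP  <B  k=5
[3,6] N  >  k=4
[6,7] (S\(PP\N))\N  lex  "under"
[3,7] S\(PP\N)  <  k=6
[0,7] S  <  k=3

[0,7] S   <
  [0,3] PP\N   >
    [0,2] (PP\N)/N   <
      [0,1] "here" : N
      [1,2] "from" : ((PP\N)/N)\N
    [2,3] "idea" : N
  [3,7] S\(PP\N)   <
    [3,6] N   >
      [3,4] N/(N\NP)   >T
        [3,4] "found" : NP
      [4,6] N\NP   <B
        [4,5] "read" : (PP\S)\NP
        [5,6] "near" : N\(PP\S)
    [6,7] "under" : (S\(PP\N))\N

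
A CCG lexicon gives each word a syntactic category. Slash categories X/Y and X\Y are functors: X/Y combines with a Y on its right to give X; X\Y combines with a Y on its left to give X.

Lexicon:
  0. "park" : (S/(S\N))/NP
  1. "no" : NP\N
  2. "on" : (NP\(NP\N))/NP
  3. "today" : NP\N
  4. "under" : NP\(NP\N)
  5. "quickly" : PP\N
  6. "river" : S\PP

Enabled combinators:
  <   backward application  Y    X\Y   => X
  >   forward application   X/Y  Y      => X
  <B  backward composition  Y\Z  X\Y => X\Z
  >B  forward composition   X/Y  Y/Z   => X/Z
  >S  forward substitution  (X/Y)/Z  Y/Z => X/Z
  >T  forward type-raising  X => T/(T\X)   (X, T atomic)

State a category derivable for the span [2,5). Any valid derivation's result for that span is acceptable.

[0,7] S   >
  [0,5] S/(S\N)   >
    [0,1] "park" : (S/(S\N))/NP
    [1,5] NP   <
      [1,2] "no" : NP\N
      [2,5] NP\(NP\N)   >
        [2,3] "on" : (NP\(NP\N))/NP
        [3,5] NP   <
          [3,4] "today" : NP\N
          [4,5] "under" : NP\(NP\N)
  [5,7] S\N   <B
    [5,6] "quickly" : PP\N
    [6,7] "river" : S\PP

NP\(NP\N)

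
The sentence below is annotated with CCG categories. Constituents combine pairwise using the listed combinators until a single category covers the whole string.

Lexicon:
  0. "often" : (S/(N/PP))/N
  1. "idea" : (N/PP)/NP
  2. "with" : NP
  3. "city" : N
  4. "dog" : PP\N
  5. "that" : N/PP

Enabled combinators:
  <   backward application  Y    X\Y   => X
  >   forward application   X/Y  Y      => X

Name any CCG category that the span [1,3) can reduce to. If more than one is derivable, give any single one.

N/PP

[0,6] S   >
  [0,5] S/(N/PP)   >
    [0,1] "often" : (S/(N/PP))/N
    [1,5] N   >
      [1,3] N/PP   >
        [1,2] "idea" : (N/PP)/NP
        [2,3] "with" : NP
      [3,5] PP   <
        [3,4] "city" : N
        [4,5] "dog" : PP\N
  [5,6] "that" : N/PP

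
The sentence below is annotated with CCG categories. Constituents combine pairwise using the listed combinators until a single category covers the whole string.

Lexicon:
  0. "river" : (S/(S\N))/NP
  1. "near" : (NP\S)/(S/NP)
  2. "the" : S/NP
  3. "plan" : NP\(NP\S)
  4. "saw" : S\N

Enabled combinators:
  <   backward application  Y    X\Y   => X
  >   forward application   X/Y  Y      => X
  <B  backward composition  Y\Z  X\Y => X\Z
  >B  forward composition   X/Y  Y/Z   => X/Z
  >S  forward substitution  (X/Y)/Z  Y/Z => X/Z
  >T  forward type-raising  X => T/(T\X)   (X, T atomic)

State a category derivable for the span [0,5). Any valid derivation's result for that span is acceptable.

[0,5] S   >
  [0,4] S/(S\N)   >
    [0,1] "river" : (S/(S\N))/NP
    [1,4] NP   <
      [1,3] NP\S   >
        [1,2] "near" : (NP\S)/(S/NP)
        [2,3] "the" : S/NP
      [3,4] "plan" : NP\(NP\S)
  [4,5] "saw" : S\N

S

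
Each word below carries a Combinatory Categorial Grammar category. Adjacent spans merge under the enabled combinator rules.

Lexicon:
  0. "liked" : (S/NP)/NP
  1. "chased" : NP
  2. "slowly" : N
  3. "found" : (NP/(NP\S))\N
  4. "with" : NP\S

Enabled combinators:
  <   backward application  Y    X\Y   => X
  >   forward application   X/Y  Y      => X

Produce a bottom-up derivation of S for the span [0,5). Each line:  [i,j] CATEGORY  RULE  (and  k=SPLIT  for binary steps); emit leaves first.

[0,1] (S/NP)/NP  lex  "liked"
[1,2] NP  lex  "chased"
[0,2] S/NP  >  k=1
[2,3] N  lex  "slowly"
[3,4] (NP/(NP\S))\N  lex  "found"
[2,4] NP/(NP\S)  <  k=3
[4,5] NP\S  lex  "with"
[2,5] NP  >  k=4
[0,5] S  >  k=2

[0,5] S   >
  [0,2] S/NP   >
    [0,1] "liked" : (S/NP)/NP
    [1,2] "chased" : NP
  [2,5] NP   >
    [2,4] NP/(NP\S)   <
      [2,3] "slowly" : N
      [3,4] "found" : (NP/(NP\S))\N
    [4,5] "with" : NP\S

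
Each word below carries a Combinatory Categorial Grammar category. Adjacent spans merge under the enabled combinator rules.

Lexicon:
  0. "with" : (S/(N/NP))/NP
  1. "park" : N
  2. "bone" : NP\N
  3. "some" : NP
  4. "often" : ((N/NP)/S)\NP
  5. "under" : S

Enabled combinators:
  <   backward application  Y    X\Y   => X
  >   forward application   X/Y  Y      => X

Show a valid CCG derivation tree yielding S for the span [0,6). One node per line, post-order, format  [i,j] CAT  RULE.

[0,6] S   >
  [0,3] S/(N/NP)   >
    [0,1] "with" : (S/(N/NP))/NP
    [1,3] NP   <
      [1,2] "park" : N
      [2,3] "bone" : NP\N
  [3,6] N/NP   >
    [3,5] (N/NP)/S   <
      [3,4] "some" : NP
      [4,5] "often" : ((N/NP)/S)\NP
    [5,6] "under" : S

[0,1] (S/(N/NP))/NP  lex  "with"
[1,2] N  lex  "park"
[2,3] NP\N  lex  "bone"
[1,3] NP  <  k=2
[0,3] S/(N/NP)  >  k=1
[3,4] NP  lex  "some"
[4,5] ((N/NP)/S)\NP  lex  "often"
[3,5] (N/NP)/S  <  k=4
[5,6] S  lex  "under"
[3,6] N/NP  >  k=5
[0,6] S  >  k=3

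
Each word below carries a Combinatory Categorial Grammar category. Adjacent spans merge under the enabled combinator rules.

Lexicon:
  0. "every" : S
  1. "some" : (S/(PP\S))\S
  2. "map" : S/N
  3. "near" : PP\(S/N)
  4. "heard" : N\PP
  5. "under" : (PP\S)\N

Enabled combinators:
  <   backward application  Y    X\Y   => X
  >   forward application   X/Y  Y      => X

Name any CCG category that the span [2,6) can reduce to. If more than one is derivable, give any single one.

[0,6] S   >
  [0,2] S/(PP\S)   <
    [0,1] "every" : S
    [1,2] "some" : (S/(PP\S))\S
  [2,6] PP\S   <
    [2,5] N   <
      [2,4] PP   <
        [2,3] "map" : S/N
        [3,4] "near" : PP\(S/N)
      [4,5] "heard" : N\PP
    [5,6] "under" : (PP\S)\N

PP\S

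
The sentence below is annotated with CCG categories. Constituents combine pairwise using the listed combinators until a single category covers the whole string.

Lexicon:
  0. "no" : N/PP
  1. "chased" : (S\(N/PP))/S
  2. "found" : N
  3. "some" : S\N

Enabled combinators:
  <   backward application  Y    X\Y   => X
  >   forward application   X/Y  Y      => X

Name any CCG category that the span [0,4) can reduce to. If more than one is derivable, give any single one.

[0,4] S   <
  [0,1] "no" : N/PP
  [1,4] S\(N/PP)   >
    [1,2] "chased" : (S\(N/PP))/S
    [2,4] S   <
      [2,3] "found" : N
      [3,4] "some" : S\N

S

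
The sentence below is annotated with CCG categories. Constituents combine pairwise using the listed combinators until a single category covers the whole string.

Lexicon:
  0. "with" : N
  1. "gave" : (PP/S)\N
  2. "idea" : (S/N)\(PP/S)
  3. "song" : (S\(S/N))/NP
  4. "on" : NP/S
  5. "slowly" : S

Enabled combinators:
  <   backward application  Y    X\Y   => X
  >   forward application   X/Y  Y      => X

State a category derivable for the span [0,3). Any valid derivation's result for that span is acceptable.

S/N

[0,6] S   <
  [0,3] S/N   <
    [0,2] PP/S   <
      [0,1] "with" : N
      [1,2] "gave" : (PP/S)\N
    [2,3] "idea" : (S/N)\(PP/S)
  [3,6] S\(S/N)   >
    [3,4] "song" : (S\(S/N))/NP
    [4,6] NP   >
      [4,5] "on" : NP/S
      [5,6] "slowly" : S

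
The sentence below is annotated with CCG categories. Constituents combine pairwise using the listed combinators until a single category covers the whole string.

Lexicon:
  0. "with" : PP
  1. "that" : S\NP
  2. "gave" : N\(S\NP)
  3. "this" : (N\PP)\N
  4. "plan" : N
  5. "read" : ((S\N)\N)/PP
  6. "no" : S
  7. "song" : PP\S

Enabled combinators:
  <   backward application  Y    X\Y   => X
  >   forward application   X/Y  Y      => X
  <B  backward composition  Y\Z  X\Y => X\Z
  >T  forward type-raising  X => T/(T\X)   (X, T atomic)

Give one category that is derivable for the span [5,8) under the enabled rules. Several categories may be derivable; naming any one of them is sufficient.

[0,8] S   >
  [0,1] S/(S\PP)   >T
    [0,1] "with" : PP
  [1,8] S\PP   <B
    [1,4] N\PP   <
      [1,3] N   <
        [1,2] "that" : S\NP
        [2,3] "gave" : N\(S\NP)
      [3,4] "this" : (N\PP)\N
    [4,8] S\N   <
      [4,5] "plan" : N
      [5,8] (S\N)\N   >
        [5,6] "read" : ((S\N)\N)/PP
        [6,8] PP   <
          [6,7] "no" : S
          [7,8] "song" : PP\S

(S\N)\N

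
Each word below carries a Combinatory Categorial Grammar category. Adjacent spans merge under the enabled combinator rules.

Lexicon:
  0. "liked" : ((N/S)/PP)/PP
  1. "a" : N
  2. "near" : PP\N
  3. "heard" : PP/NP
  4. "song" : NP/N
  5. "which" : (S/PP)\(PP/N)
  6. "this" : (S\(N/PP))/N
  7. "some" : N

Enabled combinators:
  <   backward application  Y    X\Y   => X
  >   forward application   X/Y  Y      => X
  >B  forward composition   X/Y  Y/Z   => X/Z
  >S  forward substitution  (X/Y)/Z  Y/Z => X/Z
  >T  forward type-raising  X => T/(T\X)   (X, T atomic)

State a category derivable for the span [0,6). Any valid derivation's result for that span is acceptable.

[0,8] S   <
  [0,6] N/PP   >S
    [0,3] (N/S)/PP   >
      [0,1] "liked" : ((N/S)/PP)/PP
      [1,3] PP   >
        [1,2] PP/(PP\N)   >T
          [1,2] "a" : N
        [2,3] "near" : PP\N
    [3,6] S/PP   <
      [3,5] PP/N   >B
        [3,4] "heard" : PP/NP
        [4,5] "song" : NP/N
      [5,6] "which" : (S/PP)\(PP/N)
  [6,8] S\(N/PP)   >
    [6,7] "this" : (S\(N/PP))/N
    [7,8] "some" : N

N/PP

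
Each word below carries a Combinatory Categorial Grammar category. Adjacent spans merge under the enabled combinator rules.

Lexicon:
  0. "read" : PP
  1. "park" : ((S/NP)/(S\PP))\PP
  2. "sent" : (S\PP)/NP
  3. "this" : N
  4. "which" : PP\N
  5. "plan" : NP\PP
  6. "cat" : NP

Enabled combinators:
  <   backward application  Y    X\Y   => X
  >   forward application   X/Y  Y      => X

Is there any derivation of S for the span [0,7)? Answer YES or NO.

YES

[0,7] S   >
  [0,6] S/NP   >
    [0,2] (S/NP)/(S\PP)   <
      [0,1] "read" : PP
      [1,2] "park" : ((S/NP)/(S\PP))\PP
    [2,6] S\PP   >
      [2,3] "sent" : (S\PP)/NP
      [3,6] NP   <
        [3,5] PP   <
          [3,4] "this" : N
          [4,5] "which" : PP\N
        [5,6] "plan" : NP\PP
  [6,7] "cat" : NP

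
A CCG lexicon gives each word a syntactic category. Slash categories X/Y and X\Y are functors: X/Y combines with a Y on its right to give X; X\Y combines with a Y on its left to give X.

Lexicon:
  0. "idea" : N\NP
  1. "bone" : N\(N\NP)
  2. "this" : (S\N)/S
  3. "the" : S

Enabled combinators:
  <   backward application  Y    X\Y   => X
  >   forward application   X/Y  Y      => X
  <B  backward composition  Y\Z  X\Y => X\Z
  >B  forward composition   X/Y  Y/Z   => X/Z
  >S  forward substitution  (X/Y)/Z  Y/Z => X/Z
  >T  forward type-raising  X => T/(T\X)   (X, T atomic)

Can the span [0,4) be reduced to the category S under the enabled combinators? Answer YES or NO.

YES

[0,4] S   <
  [0,2] N   <
    [0,1] "idea" : N\NP
    [1,2] "bone" : N\(N\NP)
  [2,4] S\N   >
    [2,3] "this" : (S\N)/S
    [3,4] "the" : S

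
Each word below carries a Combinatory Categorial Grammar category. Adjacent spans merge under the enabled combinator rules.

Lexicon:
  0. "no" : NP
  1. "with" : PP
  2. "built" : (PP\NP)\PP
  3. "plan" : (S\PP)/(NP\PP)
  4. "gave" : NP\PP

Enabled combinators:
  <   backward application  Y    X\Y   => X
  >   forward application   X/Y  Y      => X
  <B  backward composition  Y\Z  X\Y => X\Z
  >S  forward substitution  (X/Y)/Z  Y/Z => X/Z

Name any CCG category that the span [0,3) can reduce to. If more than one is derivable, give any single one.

[0,5] S   <
  [0,3] PP   <
    [0,1] "no" : NP
    [1,3] PP\NP   <
      [1,2] "with" : PP
      [2,3] "built" : (PP\NP)\PP
  [3,5] S\PP   >
    [3,4] "plan" : (S\PP)/(NP\PP)
    [4,5] "gave" : NP\PP

PP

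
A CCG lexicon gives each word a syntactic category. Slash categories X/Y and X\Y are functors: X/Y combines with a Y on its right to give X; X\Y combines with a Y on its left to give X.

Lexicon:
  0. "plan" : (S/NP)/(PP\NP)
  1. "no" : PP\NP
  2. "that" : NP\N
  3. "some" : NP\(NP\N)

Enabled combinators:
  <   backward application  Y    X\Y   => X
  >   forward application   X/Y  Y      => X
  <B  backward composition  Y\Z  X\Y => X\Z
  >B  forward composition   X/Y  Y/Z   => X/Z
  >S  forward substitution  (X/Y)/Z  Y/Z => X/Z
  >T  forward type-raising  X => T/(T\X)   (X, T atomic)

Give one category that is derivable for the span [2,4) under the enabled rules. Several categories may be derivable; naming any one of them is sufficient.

[0,4] S   >
  [0,2] S/NP   >
    [0,1] "plan" : (S/NP)/(PP\NP)
    [1,2] "no" : PP\NP
  [2,4] NP   <
    [2,3] "that" : NP\N
    [3,4] "some" : NP\(NP\N)

NP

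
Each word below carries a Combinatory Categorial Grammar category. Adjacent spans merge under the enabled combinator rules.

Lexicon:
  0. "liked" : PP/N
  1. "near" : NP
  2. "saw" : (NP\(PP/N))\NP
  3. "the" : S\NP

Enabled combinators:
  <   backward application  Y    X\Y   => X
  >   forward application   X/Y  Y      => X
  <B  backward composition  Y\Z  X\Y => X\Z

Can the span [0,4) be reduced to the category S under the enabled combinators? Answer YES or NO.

YES

[0,4] S   <
  [0,3] NP   <
    [0,1] "liked" : PP/N
    [1,3] NP\(PP/N)   <
      [1,2] "near" : NP
      [2,3] "saw" : (NP\(PP/N))\NP
  [3,4] "the" : S\NP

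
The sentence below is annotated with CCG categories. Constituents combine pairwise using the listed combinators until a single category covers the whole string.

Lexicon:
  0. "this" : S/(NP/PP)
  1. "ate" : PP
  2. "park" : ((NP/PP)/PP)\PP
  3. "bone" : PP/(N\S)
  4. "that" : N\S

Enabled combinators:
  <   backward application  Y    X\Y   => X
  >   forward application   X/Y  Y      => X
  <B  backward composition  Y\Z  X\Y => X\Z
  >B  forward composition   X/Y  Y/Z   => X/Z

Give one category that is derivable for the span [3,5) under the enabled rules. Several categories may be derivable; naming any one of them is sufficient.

[0,5] S   >
  [0,3] S/PP   >B
    [0,1] "this" : S/(NP/PP)
    [1,3] (NP/PP)/PP   <
      [1,2] "ate" : PP
      [2,3] "park" : ((NP/PP)/PP)\PP
  [3,5] PP   >
    [3,4] "bone" : PP/(N\S)
    [4,5] "that" : N\S

PP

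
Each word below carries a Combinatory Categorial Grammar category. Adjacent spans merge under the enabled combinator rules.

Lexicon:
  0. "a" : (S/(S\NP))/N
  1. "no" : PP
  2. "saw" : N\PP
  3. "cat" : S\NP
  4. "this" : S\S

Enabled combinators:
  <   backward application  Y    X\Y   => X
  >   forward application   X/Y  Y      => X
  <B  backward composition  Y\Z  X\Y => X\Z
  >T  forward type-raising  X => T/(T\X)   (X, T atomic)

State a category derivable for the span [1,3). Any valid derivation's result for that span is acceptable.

N

[0,5] S   >
  [0,3] S/(S\NP)   >
    [0,1] "a" : (S/(S\NP))/N
    [1,3] N   >
      [1,2] N/(N\PP)   >T
        [1,2] "no" : PP
      [2,3] "saw" : N\PP
  [3,5] S\NP   <B
    [3,4] "cat" : S\NP
    [4,5] "this" : S\S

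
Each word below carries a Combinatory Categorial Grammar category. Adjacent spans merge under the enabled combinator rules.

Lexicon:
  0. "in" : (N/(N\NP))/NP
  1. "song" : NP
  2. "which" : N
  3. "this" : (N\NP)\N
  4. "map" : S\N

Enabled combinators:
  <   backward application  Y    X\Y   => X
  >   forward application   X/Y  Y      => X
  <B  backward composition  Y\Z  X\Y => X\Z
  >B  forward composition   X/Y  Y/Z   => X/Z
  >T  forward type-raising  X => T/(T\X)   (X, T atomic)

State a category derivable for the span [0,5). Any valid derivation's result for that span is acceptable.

[0,5] S   <
  [0,4] N   >
    [0,2] N/(N\NP)   >
      [0,1] "in" : (N/(N\NP))/NP
      [1,2] "song" : NP
    [2,4] N\NP   <
      [2,3] "which" : N
      [3,4] "this" : (N\NP)\N
  [4,5] "map" : S\N

S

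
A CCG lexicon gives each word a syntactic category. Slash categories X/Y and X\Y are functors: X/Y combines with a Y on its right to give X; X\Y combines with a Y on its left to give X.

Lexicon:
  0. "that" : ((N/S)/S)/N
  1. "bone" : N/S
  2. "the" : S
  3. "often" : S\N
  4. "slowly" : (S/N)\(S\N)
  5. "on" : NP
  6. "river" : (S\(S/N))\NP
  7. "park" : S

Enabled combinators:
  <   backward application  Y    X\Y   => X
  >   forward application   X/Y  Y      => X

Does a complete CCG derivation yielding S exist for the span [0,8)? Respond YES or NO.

((N/S)/S)/N N/S S S\N (S/N)\(S\N) NP (S\(S/N))\NP S
CKY chart[0,8] = {N}; S ∉ chart

NO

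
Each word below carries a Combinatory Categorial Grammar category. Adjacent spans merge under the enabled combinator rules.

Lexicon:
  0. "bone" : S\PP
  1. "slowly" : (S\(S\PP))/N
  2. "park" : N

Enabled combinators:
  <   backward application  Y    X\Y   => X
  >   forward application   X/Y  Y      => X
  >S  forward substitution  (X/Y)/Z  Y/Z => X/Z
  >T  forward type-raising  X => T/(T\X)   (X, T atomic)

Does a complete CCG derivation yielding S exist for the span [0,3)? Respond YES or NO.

[0,3] S   <
  [0,1] "bone" : S\PP
  [1,3] S\(S\PP)   >
    [1,2] "slowly" : (S\(S\PP))/N
    [2,3] "park" : N

YES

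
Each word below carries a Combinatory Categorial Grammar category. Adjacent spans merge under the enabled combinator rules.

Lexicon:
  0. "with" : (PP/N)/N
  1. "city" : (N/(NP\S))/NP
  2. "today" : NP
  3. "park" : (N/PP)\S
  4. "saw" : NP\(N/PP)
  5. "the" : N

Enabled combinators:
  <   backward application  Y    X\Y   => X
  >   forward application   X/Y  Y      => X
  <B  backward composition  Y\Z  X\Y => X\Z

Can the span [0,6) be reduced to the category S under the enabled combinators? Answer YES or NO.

(PP/N)/N (N/(NP\S))/NP NP (N/PP)\S NP\(N/PP) N
CKY chart[0,6] = {PP}; S ∉ chart

NO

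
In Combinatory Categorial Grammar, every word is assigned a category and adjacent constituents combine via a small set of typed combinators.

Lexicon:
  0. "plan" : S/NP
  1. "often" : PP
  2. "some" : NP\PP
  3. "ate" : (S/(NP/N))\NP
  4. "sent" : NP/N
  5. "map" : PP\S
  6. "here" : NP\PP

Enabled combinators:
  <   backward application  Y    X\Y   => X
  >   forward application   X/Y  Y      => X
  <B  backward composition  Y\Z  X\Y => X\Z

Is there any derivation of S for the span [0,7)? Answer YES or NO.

YES

[0,7] S   >
  [0,1] "plan" : S/NP
  [1,7] NP   <
    [1,6] PP   <
      [1,5] S   >
        [1,4] S/(NP/N)   <
          [1,3] NP   <
            [1,2] "often" : PP
            [2,3] "some" : NP\PP
          [3,4] "ate" : (S/(NP/N))\NP
        [4,5] "sent" : NP/N
      [5,6] "map" : PP\S
    [6,7] "here" : NP\PP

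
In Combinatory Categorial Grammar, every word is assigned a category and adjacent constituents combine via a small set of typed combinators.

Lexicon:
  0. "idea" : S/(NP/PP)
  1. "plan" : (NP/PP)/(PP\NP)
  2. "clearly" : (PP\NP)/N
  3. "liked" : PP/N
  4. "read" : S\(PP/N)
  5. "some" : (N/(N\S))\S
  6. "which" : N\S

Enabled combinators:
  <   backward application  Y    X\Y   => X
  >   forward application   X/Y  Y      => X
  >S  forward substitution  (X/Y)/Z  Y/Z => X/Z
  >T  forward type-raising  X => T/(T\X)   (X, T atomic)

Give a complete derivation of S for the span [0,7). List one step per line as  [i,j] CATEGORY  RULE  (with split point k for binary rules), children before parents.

[0,7] S   >
  [0,1] "idea" : S/(NP/PP)
  [1,7] NP/PP   >
    [1,2] "plan" : (NP/PP)/(PP\NP)
    [2,7] PP\NP   >
      [2,3] "clearly" : (PP\NP)/N
      [3,7] N   >
        [3,6] N/(N\S)   <
          [3,5] S   <
            [3,4] "liked" : PP/N
            [4,5] "read" : S\(PP/N)
          [5,6] "some" : (N/(N\S))\S
        [6,7] "which" : N\S

[0,1] S/(NP/PP)  lex  "idea"
[1,2] (NP/PP)/(PP\NP)  lex  "plan"
[2,3] (PP\NP)/N  lex  "clearly"
[3,4] PP/N  lex  "liked"
[4,5] S\(PP/N)  lex  "read"
[3,5] S  <  k=4
[5,6] (N/(N\S))\S  lex  "some"
[3,6] N/(N\S)  <  k=5
[6,7] N\S  lex  "which"
[3,7] N  >  k=6
[2,7] PP\NP  >  k=3
[1,7] NP/PP  >  k=2
[0,7] S  >  k=1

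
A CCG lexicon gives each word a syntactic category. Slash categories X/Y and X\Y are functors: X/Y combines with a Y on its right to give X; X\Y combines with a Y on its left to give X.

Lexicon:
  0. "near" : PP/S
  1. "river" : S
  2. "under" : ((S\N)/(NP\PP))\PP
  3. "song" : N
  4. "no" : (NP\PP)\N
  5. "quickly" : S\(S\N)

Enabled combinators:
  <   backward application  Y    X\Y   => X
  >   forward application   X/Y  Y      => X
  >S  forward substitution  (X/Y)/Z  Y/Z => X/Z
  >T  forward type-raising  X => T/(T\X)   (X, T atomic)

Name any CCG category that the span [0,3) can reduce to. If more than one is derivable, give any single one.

[0,6] S   <
  [0,5] S\N   >
    [0,3] (S\N)/(NP\PP)   <
      [0,2] PP   >
        [0,1] "near" : PP/S
        [1,2] "river" : S
      [2,3] "under" : ((S\N)/(NP\PP))\PP
    [3,5] NP\PP   <
      [3,4] "song" : N
      [4,5] "no" : (NP\PP)\N
  [5,6] "quickly" : S\(S\N)

(S\N)/(NP\PP)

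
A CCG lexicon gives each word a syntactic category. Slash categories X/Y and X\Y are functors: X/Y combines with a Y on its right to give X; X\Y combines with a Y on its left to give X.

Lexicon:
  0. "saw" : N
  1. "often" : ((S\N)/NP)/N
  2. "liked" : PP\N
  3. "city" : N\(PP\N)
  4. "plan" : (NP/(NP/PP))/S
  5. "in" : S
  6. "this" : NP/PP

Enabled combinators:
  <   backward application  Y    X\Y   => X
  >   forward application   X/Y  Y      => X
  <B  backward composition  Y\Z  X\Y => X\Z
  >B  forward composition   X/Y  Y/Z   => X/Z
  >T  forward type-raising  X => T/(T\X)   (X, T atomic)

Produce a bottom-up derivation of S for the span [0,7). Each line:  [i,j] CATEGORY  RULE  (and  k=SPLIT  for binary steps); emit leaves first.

[0,1] N  lex  "saw"
[1,2] ((S\N)/NP)/N  lex  "often"
[2,3] PP\N  lex  "liked"
[3,4] N\(PP\N)  lex  "city"
[2,4] N  <  k=3
[1,4] (S\N)/NP  >  k=2
[4,5] (NP/(NP/PP))/S  lex  "plan"
[5,6] S  lex  "in"
[4,6] NP/(NP/PP)  >  k=5
[6,7] NP/PP  lex  "this"
[4,7] NP  >  k=6
[1,7] S\N  >  k=4
[0,7] S  <  k=1

[0,7] S   <
  [0,1] "saw" : N
  [1,7] S\N   >
    [1,4] (S\N)/NP   >
      [1,2] "often" : ((S\N)/NP)/N
      [2,4] N   <
        [2,3] "liked" : PP\N
        [3,4] "city" : N\(PP\N)
    [4,7] NP   >
      [4,6] NP/(NP/PP)   >
        [4,5] "plan" : (NP/(NP/PP))/S
        [5,6] "in" : S
      [6,7] "this" : NP/PP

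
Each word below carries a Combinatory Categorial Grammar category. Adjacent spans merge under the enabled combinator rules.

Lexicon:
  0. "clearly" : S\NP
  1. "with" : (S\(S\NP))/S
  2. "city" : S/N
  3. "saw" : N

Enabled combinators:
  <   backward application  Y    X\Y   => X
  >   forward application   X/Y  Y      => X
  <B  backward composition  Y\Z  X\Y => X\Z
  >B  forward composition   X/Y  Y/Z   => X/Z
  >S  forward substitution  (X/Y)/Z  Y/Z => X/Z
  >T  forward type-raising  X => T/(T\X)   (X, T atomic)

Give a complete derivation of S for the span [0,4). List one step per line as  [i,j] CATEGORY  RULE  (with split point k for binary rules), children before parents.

[0,4] S   <
  [0,1] "clearly" : S\NP
  [1,4] S\(S\NP)   >
    [1,2] "with" : (S\(S\NP))/S
    [2,4] S   >
      [2,3] "city" : S/N
      [3,4] "saw" : N

[0,1] S\NP  lex  "clearly"
[1,2] (S\(S\NP))/S  lex  "with"
[2,3] S/N  lex  "city"
[3,4] N  lex  "saw"
[2,4] S  >  k=3
[1,4] S\(S\NP)  >  k=2
[0,4] S  <  k=1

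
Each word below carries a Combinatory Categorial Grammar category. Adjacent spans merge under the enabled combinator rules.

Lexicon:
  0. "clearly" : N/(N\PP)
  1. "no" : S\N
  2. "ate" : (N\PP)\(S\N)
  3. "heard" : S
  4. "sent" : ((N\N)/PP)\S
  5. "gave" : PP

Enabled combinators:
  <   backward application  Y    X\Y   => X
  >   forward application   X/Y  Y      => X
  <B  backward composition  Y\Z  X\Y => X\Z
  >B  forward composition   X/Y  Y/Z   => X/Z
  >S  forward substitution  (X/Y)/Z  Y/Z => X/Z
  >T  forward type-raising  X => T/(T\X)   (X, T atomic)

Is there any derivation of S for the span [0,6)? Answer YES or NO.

N/(N\PP) S\N (N\PP)\(S\N) S ((N\N)/PP)\S PP
CKY chart[0,6] = {N, N/(N\N), N/(PP\PP), NP/(NP\N), PP/(PP\N), S/(S\N)}; S ∉ chart

NO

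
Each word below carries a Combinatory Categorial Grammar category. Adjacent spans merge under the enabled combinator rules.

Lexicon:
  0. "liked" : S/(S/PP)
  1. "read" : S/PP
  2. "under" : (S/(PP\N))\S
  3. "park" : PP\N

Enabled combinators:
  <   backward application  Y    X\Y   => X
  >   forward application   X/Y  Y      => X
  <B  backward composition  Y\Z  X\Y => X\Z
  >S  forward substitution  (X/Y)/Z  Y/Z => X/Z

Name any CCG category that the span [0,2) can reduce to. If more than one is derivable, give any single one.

[0,4] S   >
  [0,3] S/(PP\N)   <
    [0,2] S   >
      [0,1] "liked" : S/(S/PP)
      [1,2] "read" : S/PP
    [2,3] "under" : (S/(PP\N))\S
  [3,4] "park" : PP\N

S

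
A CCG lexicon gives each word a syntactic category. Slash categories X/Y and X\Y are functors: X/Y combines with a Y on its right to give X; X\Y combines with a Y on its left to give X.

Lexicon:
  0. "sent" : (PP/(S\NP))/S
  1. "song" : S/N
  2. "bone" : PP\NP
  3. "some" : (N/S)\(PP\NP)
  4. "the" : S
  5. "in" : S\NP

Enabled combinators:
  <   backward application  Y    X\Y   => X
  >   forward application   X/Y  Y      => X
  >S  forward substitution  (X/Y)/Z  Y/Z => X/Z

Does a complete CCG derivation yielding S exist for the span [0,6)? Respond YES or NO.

(PP/(S\NP))/S S/N PP\NP (N/S)\(PP\NP) S S\NP
CKY chart[0,6] = {PP}; S ∉ chart

NO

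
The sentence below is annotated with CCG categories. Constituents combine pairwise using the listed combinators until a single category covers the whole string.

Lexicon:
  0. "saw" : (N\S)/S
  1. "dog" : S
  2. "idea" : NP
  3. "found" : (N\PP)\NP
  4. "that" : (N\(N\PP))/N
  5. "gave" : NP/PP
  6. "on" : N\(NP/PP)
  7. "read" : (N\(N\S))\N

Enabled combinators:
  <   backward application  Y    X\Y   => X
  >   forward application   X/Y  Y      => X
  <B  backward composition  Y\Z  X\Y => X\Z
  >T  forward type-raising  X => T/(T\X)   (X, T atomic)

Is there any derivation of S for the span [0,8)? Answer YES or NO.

NO

(N\S)/S S NP (N\PP)\NP (N\(N\PP))/N NP/PP N\(NP/PP) (N\(N\S))\N
CKY chart[0,8] = {N, N/(N\N), NP/(NP\N), PP/(PP\N), S/(S\N)}; S ∉ chart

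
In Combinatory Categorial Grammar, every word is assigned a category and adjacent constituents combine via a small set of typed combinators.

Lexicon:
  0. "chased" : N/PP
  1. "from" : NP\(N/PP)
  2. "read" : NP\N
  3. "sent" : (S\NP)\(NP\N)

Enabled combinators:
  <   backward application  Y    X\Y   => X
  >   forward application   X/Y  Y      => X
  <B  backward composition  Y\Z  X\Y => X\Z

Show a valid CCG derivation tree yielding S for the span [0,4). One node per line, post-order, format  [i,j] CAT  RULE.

[0,4] S   <
  [0,2] NP   <
    [0,1] "chased" : N/PP
    [1,2] "from" : NP\(N/PP)
  [2,4] S\NP   <
    [2,3] "read" : NP\N
    [3,4] "sent" : (S\NP)\(NP\N)

[0,1] N/PP  lex  "chased"
[1,2] NP\(N/PP)  lex  "from"
[0,2] NP  <  k=1
[2,3] NP\N  lex  "read"
[3,4] (S\NP)\(NP\N)  lex  "sent"
[2,4] S\NP  <  k=3
[0,4] S  <  k=2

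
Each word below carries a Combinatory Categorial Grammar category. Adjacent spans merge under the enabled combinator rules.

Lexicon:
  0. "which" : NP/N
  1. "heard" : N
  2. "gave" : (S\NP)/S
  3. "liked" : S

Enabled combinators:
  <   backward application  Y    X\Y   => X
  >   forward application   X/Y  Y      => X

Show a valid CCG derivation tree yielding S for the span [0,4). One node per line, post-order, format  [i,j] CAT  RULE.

[0,4] S   <
  [0,2] NP   >
    [0,1] "which" : NP/N
    [1,2] "heard" : N
  [2,4] S\NP   >
    [2,3] "gave" : (S\NP)/S
    [3,4] "liked" : S

[0,1] NP/N  lex  "which"
[1,2] N  lex  "heard"
[0,2] NP  >  k=1
[2,3] (S\NP)/S  lex  "gave"
[3,4] S  lex  "liked"
[2,4] S\NP  >  k=3
[0,4] S  <  k=2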